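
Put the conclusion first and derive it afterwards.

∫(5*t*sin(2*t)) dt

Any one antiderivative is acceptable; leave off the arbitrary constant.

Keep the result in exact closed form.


The answer is -5*t*cos(2*t)/2 + 5*sin(2*t)/4.
Step 1. Integrate ∫(5*t*sin(2*t)) dt by parts with u = t, dv = (5*sin(2*t)) dt, so v = -5*cos(2*t)/2: now -5*t*cos(2*t)/2 + ∫(5*cos(2*t)/2) dt.
Step 2. Evaluate the standard form: now -5*t*cos(2*t)/2 + 5*sin(2*t)/4.
Answer: -5*t*cos(2*t)/2 + 5*sin(2*t)/4.


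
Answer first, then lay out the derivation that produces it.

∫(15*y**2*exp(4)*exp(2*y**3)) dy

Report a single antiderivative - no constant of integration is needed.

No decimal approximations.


The answer is 5*exp(2*y**3 + 4)/2.
Step 1. Substitute u = y**3 + 2, turning ∫(15*y**2*exp(4)*exp(2*y**3)) dy into ∫(5*exp(2*u)) du: now ∫(5*exp(2*u)) du.
Step 2. Evaluate the standard form: now 5*exp(2*u)/2.
Step 3. Substitute back u = y**3 + 2: now 5*exp(2*y**3 + 4)/2.
Answer: 5*exp(2*y**3 + 4)/2.


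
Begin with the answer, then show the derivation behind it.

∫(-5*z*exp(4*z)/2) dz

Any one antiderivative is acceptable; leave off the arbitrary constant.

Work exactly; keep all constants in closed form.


The answer is -5*z*exp(4*z)/8 + 5*exp(4*z)/32.
Step 1. Integrate ∫(-5*z*exp(4*z)/2) dz by parts with u = z, dv = (-5*exp(4*z)/2) dz, so v = -5*exp(4*z)/8: now -5*z*exp(4*z)/8 + ∫(5*exp(4*z)/8) dz.
Step 2. Evaluate the standard form: now -5*z*exp(4*z)/8 + 5*exp(4*z)/32.
Answer: -5*z*exp(4*z)/8 + 5*exp(4*z)/32.


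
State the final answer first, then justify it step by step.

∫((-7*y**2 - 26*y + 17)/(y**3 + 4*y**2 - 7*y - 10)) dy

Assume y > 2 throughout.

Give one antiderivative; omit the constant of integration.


The answer is -3*log(y - 2) - 3*log(y + 1) - log(y + 5).
Step 1. Decompose ∫((-7*y**2 - 26*y + 17)/(y**3 + 4*y**2 - 7*y - 10)) dy by partial fractions, (-7*y**2 - 26*y + 17)/(y**3 + 4*y**2 - 7*y - 10) = -1/(y + 5) - 3/(y + 1) - 3/(y - 2): now ∫(-3/(y - 2)) dy + ∫(-3/(y + 1)) dy + ∫(-1/(y + 5)) dy.
Step 2. Evaluate the standard form [assuming y > -1]: now -3*log(y + 1) + ∫(-3/(y - 2)) dy + ∫(-1/(y + 5)) dy.
Step 3. Evaluate the standard form [assuming y > 2]: now -3*log(y - 2) - 3*log(y + 1) + ∫(-1/(y + 5)) dy.
Step 4. Evaluate the standard form [assuming y > -5]: now -3*log(y - 2) - 3*log(y + 1) - log(y + 5).
Answer: -3*log(y - 2) - 3*log(y + 1) - log(y + 5).


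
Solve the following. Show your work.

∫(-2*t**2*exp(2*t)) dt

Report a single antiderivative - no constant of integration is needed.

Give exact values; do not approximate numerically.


Step 1. Integrate ∫(-2*t**2*exp(2*t)) dt by parts with u = t**2, dv = (-2*exp(2*t)) dt, so v = -exp(2*t): now -t**2*exp(2*t) + ∫(2*t*exp(2*t)) dt.
Step 2. Integrate ∫(2*t*exp(2*t)) dt by parts with u = t, dv = (2*exp(2*t)) dt, so v = exp(2*t): now -t**2*exp(2*t) + t*exp(2*t) + ∫(-exp(2*t)) dt.
Step 3. Evaluate the standard form: now -t**2*exp(2*t) + t*exp(2*t) - exp(2*t)/2.
Answer: -t**2*exp(2*t) + t*exp(2*t) - exp(2*t)/2.


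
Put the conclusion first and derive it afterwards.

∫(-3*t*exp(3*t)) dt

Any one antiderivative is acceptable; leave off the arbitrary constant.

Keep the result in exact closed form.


The answer is -t*exp(3*t) + exp(3*t)/3.
Step 1. Integrate ∫(-3*t*exp(3*t)) dt by parts with u = t, dv = (-3*exp(3*t)) dt, so v = -exp(3*t): now -t*exp(3*t) + ∫(exp(3*t)) dt.
Step 2. Evaluate the standard form: now -t*exp(3*t) + exp(3*t)/3.
Answer: -t*exp(3*t) + exp(3*t)/3.


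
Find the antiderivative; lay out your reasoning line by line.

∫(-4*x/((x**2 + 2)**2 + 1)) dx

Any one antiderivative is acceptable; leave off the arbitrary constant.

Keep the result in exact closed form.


Step 1. Substitute u = x**2 + 2, turning ∫(-4*x/((x**2 + 2)**2 + 1)) dx into ∫(-2/(u**2 + 1)) du: now ∫(-2/(u**2 + 1)) du.
Step 2. Evaluate the standard form: now -2*atan(u).
Step 3. Substitute back u = x**2 + 2: now -2*atan(x**2 + 2).
Answer: -2*atan(x**2 + 2).


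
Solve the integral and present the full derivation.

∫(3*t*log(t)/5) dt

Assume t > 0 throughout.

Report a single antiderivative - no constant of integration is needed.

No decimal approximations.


Step 1. Integrate ∫(3*t*log(t)/5) dt by parts with u = log(t), dv = (3*t/5) dt, so v = 3*t**2/10 [assuming t > 0]: now 3*t**2*log(t)/10 + ∫(-3*t/10) dt.
Step 2. Evaluate the standard form: now 3*t**2*log(t)/10 - 3*t**2/20.
Answer: 3*t**2*log(t)/10 - 3*t**2/20.


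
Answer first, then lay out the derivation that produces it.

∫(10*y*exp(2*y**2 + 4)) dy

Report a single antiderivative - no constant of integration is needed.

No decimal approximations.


The answer is 5*exp(2*y**2 + 4)/2.
Step 1. Substitute u = y**2 + 2, turning ∫(10*y*exp(2*y**2 + 4)) dy into ∫(5*exp(2*u)) du: now ∫(5*exp(2*u)) du.
Step 2. Evaluate the standard form: now 5*exp(2*u)/2.
Step 3. Substitute back u = y**2 + 2: now 5*exp(2*y**2 + 4)/2.
Answer: 5*exp(2*y**2 + 4)/2.


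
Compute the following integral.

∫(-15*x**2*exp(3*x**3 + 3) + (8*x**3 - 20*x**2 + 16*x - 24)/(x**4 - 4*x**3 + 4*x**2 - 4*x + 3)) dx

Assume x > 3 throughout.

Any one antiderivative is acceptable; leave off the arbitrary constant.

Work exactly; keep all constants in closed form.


Answer: -5*exp(3*x**3 + 3)/3 + 3*log(x - 3) + 5*log(x - 1) - 2*atan(x).


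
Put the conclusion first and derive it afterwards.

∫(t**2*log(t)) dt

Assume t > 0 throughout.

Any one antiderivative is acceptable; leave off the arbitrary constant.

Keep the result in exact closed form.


The answer is t**3*log(t)/3 - t**3/9.
Step 1. Integrate ∫(t**2*log(t)) dt by parts with u = log(t), dv = (t**2) dt, so v = t**3/3 [assuming t > 0]: now t**3*log(t)/3 + ∫(-t**2/3) dt.
Step 2. Evaluate the standard form: now t**3*log(t)/3 - t**3/9.
Answer: t**3*log(t)/3 - t**3/9.


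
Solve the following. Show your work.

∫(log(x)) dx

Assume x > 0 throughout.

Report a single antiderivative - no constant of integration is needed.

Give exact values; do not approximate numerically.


Step 1. Integrate ∫(log(x)) dx by parts with u = log(x), dv = (1) dx, so v = x [assuming x > 0]: now x*log(x) + ∫(-1) dx.
Step 2. Evaluate the standard form: now x*log(x) - x.
Answer: x*log(x) - x.


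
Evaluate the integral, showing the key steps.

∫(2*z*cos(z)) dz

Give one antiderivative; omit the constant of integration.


Step 1. Integrate ∫(2*z*cos(z)) dz by parts with u = z, dv = (2*cos(z)) dz, so v = 2*sin(z): now 2*z*sin(z) + ∫(-2*sin(z)) dz.
Step 2. Evaluate the standard form: now 2*z*sin(z) + 2*cos(z).
Answer: 2*z*sin(z) + 2*cos(z).


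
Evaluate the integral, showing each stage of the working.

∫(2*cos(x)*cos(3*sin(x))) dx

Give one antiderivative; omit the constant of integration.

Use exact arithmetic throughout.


Step 1. Substitute u = sin(x), turning ∫(2*cos(x)*cos(3*sin(x))) dx into ∫(2*cos(3*u)) du: now ∫(2*cos(3*u)) du.
Step 2. Evaluate the standard form: now 2*sin(3*u)/3.
Step 3. Substitute back u = sin(x): now 2*sin(3*sin(x))/3.
Answer: 2*sin(3*sin(x))/3.


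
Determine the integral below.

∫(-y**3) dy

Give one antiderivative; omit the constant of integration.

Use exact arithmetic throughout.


Answer: -y**4/4.


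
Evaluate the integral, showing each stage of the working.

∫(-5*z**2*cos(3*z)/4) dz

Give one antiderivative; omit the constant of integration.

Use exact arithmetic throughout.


Step 1. Integrate ∫(-5*z**2*cos(3*z)/4) dz by parts with u = z**2, dv = (-5*cos(3*z)/4) dz, so v = -5*sin(3*z)/12: now -5*z**2*sin(3*z)/12 + ∫(5*z*sin(3*z)/6) dz.
Step 2. Integrate ∫(5*z*sin(3*z)/6) dz by parts with u = z, dv = (5*sin(3*z)/6) dz, so v = -5*cos(3*z)/18: now -5*z**2*sin(3*z)/12 - 5*z*cos(3*z)/18 + ∫(5*cos(3*z)/18) dz.
Step 3. Evaluate the standard form: now -5*z**2*sin(3*z)/12 - 5*z*cos(3*z)/18 + 5*sin(3*z)/54.
Answer: -5*z**2*sin(3*z)/12 - 5*z*cos(3*z)/18 + 5*sin(3*z)/54.


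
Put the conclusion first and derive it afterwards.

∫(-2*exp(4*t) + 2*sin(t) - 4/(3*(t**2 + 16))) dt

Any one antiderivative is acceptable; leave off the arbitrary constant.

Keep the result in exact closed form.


The answer is -exp(4*t)/2 - 2*cos(t) - atan(t/4)/3.
Step 1. Rewrite: now ∫(-4/(3*(t**2 + 16))) dt + ∫(-2*exp(4*t)) dt + ∫(2*sin(t)) dt.
Step 2. Evaluate the standard form: now -exp(4*t)/2 + ∫(-4/(3*(t**2 + 16))) dt + ∫(2*sin(t)) dt.
Step 3. Evaluate the standard form: now -exp(4*t)/2 - 2*cos(t) + ∫(-4/(3*(t**2 + 16))) dt.
Step 4. Evaluate the standard form: now -exp(4*t)/2 - 2*cos(t) - atan(t/4)/3.
Answer: -exp(4*t)/2 - 2*cos(t) - atan(t/4)/3.


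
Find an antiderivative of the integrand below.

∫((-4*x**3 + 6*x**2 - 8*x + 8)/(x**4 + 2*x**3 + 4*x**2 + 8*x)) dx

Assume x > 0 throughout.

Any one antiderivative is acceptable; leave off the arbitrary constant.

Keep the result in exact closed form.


Answer: log(x) - 5*log(x + 2) + 2*atan(x/2).


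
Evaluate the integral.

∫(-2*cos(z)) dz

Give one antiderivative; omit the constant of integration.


Answer: -2*sin(z).


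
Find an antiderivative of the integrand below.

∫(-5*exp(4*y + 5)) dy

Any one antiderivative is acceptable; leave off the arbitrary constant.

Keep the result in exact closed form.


Answer: -5*exp(4*y + 5)/4.


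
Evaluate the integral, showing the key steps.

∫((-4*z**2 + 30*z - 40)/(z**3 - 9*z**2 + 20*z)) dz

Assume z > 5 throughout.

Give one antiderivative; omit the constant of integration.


Step 1. Decompose ∫((-4*z**2 + 30*z - 40)/(z**3 - 9*z**2 + 20*z)) dz by partial fractions, (-4*z**2 + 30*z - 40)/(z**3 - 9*z**2 + 20*z) = -4/(z - 4) + 2/(z - 5) - 2/z: now ∫(-2/z) dz + ∫(2/(z - 5)) dz + ∫(-4/(z - 4)) dz.
Step 2. Evaluate the standard form [assuming z > 0]: now -2*log(z) + ∫(2/(z - 5)) dz + ∫(-4/(z - 4)) dz.
Step 3. Evaluate the standard form [assuming z > 4]: now -2*log(z) - 4*log(z - 4) + ∫(2/(z - 5)) dz.
Step 4. Evaluate the standard form [assuming z > 5]: now -2*log(z) + 2*log(z - 5) - 4*log(z - 4).
Answer: -2*log(z) + 2*log(z - 5) - 4*log(z - 4).


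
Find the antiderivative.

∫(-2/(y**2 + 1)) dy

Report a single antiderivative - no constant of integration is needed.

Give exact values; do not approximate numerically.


Answer: -2*atan(y).


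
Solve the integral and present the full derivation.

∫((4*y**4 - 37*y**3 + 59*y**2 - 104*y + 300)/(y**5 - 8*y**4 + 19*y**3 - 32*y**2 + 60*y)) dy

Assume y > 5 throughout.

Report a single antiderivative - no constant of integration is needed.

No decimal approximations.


Step 1. Decompose ∫((4*y**4 - 37*y**3 + 59*y**2 - 104*y + 300)/(y**5 - 8*y**4 + 19*y**3 - 32*y**2 + 60*y)) dy by partial fractions, (4*y**4 - 37*y**3 + 59*y**2 - 104*y + 300)/(y**5 - 8*y**4 + 19*y**3 - 32*y**2 + 60*y) = 4/(y**2 + 4) + 2/(y - 3) - 3/(y - 5) + 5/y: now ∫(5/y) dy + ∫(-3/(y - 5)) dy + ∫(2/(y - 3)) dy + ∫(4/(y**2 + 4)) dy.
Step 2. Evaluate the standard form [assuming y > 5]: now -3*log(y - 5) + ∫(5/y) dy + ∫(2/(y - 3)) dy + ∫(4/(y**2 + 4)) dy.
Step 3. Evaluate the standard form [assuming y > 3]: now -3*log(y - 5) + 2*log(y - 3) + ∫(5/y) dy + ∫(4/(y**2 + 4)) dy.
Step 4. Evaluate the standard form [assuming y > 0]: now 5*log(y) - 3*log(y - 5) + 2*log(y - 3) + ∫(4/(y**2 + 4)) dy.
Step 5. Evaluate the standard form: now 5*log(y) - 3*log(y - 5) + 2*log(y - 3) + 2*atan(y/2).
Answer: 5*log(y) - 3*log(y - 5) + 2*log(y - 3) + 2*atan(y/2).


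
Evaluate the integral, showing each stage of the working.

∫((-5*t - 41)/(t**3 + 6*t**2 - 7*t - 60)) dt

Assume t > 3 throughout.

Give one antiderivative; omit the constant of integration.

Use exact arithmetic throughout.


Step 1. Decompose ∫((-5*t - 41)/(t**3 + 6*t**2 - 7*t - 60)) dt by partial fractions, (-5*t - 41)/(t**3 + 6*t**2 - 7*t - 60) = -2/(t + 5) + 3/(t + 4) - 1/(t - 3): now ∫(-1/(t - 3)) dt + ∫(3/(t + 4)) dt + ∫(-2/(t + 5)) dt.
Step 2. Evaluate the standard form [assuming t > -5]: now -2*log(t + 5) + ∫(-1/(t - 3)) dt + ∫(3/(t + 4)) dt.
Step 3. Evaluate the standard form [assuming t > 3]: now -log(t - 3) - 2*log(t + 5) + ∫(3/(t + 4)) dt.
Step 4. Evaluate the standard form [assuming t > -4]: now -log(t - 3) + 3*log(t + 4) - 2*log(t + 5).
Answer: -log(t - 3) + 3*log(t + 4) - 2*log(t + 5).


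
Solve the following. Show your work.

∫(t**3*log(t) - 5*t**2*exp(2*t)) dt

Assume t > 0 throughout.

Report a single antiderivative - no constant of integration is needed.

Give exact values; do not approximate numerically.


Step 1. Rewrite: now ∫(-5*t**2*exp(2*t)) dt + ∫(t**3*log(t)) dt.
Step 2. Integrate ∫(t**3*log(t)) dt by parts with u = log(t), dv = (t**3) dt, so v = t**4/4 [assuming t > 0]: now t**4*log(t)/4 + ∫(-t**3/4) dt + ∫(-5*t**2*exp(2*t)) dt.
Step 3. Evaluate the standard form: now t**4*log(t)/4 - t**4/16 + ∫(-5*t**2*exp(2*t)) dt.
Step 4. Integrate ∫(-5*t**2*exp(2*t)) dt by parts with u = t**2, dv = (-5*exp(2*t)) dt, so v = -5*exp(2*t)/2: now t**4*log(t)/4 - t**4/16 - 5*t**2*exp(2*t)/2 + ∫(5*t*exp(2*t)) dt.
Step 5. Integrate ∫(5*t*exp(2*t)) dt by parts with u = t, dv = (5*exp(2*t)) dt, so v = 5*exp(2*t)/2: now t**4*log(t)/4 - t**4/16 - 5*t**2*exp(2*t)/2 + 5*t*exp(2*t)/2 + ∫(-5*exp(2*t)/2) dt.
Step 6. Evaluate the standard form: now t**4*log(t)/4 - t**4/16 - 5*t**2*exp(2*t)/2 + 5*t*exp(2*t)/2 - 5*exp(2*t)/4.
Answer: t**4*log(t)/4 - t**4/16 - 5*t**2*exp(2*t)/2 + 5*t*exp(2*t)/2 - 5*exp(2*t)/4.


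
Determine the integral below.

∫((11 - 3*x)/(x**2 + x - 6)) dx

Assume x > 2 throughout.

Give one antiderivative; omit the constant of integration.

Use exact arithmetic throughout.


Answer: log(x - 2) - 4*log(x + 3).


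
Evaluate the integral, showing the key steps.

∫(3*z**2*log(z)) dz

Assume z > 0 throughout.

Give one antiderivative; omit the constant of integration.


Step 1. Integrate ∫(3*z**2*log(z)) dz by parts with u = log(z), dv = (3*z**2) dz, so v = z**3 [assuming z > 0]: now z**3*log(z) + ∫(-z**2) dz.
Step 2. Evaluate the standard form: now z**3*log(z) - z**3/3.
Answer: z**3*log(z) - z**3/3.


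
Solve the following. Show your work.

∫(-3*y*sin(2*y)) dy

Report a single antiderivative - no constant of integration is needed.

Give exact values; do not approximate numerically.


Step 1. Integrate ∫(-3*y*sin(2*y)) dy by parts with u = y, dv = (-3*sin(2*y)) dy, so v = 3*cos(2*y)/2: now 3*y*cos(2*y)/2 + ∫(-3*cos(2*y)/2) dy.
Step 2. Evaluate the standard form: now 3*y*cos(2*y)/2 - 3*sin(2*y)/4.
Answer: 3*y*cos(2*y)/2 - 3*sin(2*y)/4.


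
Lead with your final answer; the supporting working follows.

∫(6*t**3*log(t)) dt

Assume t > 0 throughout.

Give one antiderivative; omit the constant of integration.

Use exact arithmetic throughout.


The answer is 3*t**4*log(t)/2 - 3*t**4/8.
Step 1. Integrate ∫(6*t**3*log(t)) dt by parts with u = log(t), dv = (6*t**3) dt, so v = 3*t**4/2 [assuming t > 0]: now 3*t**4*log(t)/2 + ∫(-3*t**3/2) dt.
Step 2. Evaluate the standard form: now 3*t**4*log(t)/2 - 3*t**4/8.
Answer: 3*t**4*log(t)/2 - 3*t**4/8.


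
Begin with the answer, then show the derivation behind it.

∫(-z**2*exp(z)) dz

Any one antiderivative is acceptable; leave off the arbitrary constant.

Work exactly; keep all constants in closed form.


The answer is -z**2*exp(z) + 2*z*exp(z) - 2*exp(z).
Step 1. Integrate ∫(-z**2*exp(z)) dz by parts with u = z**2, dv = (-exp(z)) dz, so v = -exp(z): now -z**2*exp(z) + ∫(2*z*exp(z)) dz.
Step 2. Integrate ∫(2*z*exp(z)) dz by parts with u = z, dv = (2*exp(z)) dz, so v = 2*exp(z): now -z**2*exp(z) + 2*z*exp(z) + ∫(-2*exp(z)) dz.
Step 3. Evaluate the standard form: now -z**2*exp(z) + 2*z*exp(z) - 2*exp(z).
Answer: -z**2*exp(z) + 2*z*exp(z) - 2*exp(z).


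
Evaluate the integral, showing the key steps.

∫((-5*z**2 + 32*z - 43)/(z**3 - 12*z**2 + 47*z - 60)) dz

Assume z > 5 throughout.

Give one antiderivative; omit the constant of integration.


Step 1. Decompose ∫((-5*z**2 + 32*z - 43)/(z**3 - 12*z**2 + 47*z - 60)) dz by partial fractions, (-5*z**2 + 32*z - 43)/(z**3 - 12*z**2 + 47*z - 60) = 4/(z - 3) - 5/(z - 4) - 4/(z - 5): now ∫(-4/(z - 5)) dz + ∫(-5/(z - 4)) dz + ∫(4/(z - 3)) dz.
Step 2. Evaluate the standard form [assuming z > 4]: now -5*log(z - 4) + ∫(-4/(z - 5)) dz + ∫(4/(z - 3)) dz.
Step 3. Evaluate the standard form [assuming z > 3]: now -5*log(z - 4) + 4*log(z - 3) + ∫(-4/(z - 5)) dz.
Step 4. Evaluate the standard form [assuming z > 5]: now -4*log(z - 5) - 5*log(z - 4) + 4*log(z - 3).
Answer: -4*log(z - 5) - 5*log(z - 4) + 4*log(z - 3).


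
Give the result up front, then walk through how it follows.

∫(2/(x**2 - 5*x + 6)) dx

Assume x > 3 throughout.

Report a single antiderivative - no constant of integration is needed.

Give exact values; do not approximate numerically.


The answer is 2*log(x - 3) - 2*log(x - 2).
Step 1. Decompose ∫(2/(x**2 - 5*x + 6)) dx by partial fractions, 2/(x**2 - 5*x + 6) = -2/(x - 2) + 2/(x - 3): now ∫(2/(x - 3)) dx + ∫(-2/(x - 2)) dx.
Step 2. Evaluate the standard form [assuming x > 3]: now 2*log(x - 3) + ∫(-2/(x - 2)) dx.
Step 3. Evaluate the standard form [assuming x > 2]: now 2*log(x - 3) - 2*log(x - 2).
Answer: 2*log(x - 3) - 2*log(x - 2).


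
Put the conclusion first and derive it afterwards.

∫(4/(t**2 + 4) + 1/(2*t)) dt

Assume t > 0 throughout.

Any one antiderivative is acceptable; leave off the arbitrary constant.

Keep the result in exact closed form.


The answer is log(t)/2 + 2*atan(t/2).
Step 1. Rewrite: now ∫(1/(2*t)) dt + ∫(4/(t**2 + 4)) dt.
Step 2. Evaluate the standard form [assuming t > 0]: now log(t)/2 + ∫(4/(t**2 + 4)) dt.
Step 3. Evaluate the standard form: now log(t)/2 + 2*atan(t/2).
Answer: log(t)/2 + 2*atan(t/2).


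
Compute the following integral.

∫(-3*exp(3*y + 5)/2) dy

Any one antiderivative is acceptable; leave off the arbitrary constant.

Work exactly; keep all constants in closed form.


Answer: -exp(3*y + 5)/2.


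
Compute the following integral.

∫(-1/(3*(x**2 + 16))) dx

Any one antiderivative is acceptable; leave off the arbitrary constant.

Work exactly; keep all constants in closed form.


Answer: -atan(x/4)/12.


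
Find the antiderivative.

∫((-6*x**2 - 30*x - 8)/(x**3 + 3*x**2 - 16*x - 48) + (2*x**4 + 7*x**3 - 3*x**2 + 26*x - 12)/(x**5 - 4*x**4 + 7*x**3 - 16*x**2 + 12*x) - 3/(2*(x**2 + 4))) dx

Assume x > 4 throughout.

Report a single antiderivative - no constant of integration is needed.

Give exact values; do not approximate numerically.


Answer: -log(x) - 4*log(x - 4) + 5*log(x - 3) - 2*log(x - 1) - 4*log(x + 3) + 2*log(x + 4) + atan(x/2)/4.


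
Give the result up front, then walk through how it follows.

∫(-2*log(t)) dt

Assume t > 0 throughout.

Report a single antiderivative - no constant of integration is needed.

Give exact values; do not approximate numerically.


The answer is -2*t*log(t) + 2*t.
Step 1. Integrate ∫(-2*log(t)) dt by parts with u = log(t), dv = (-2) dt, so v = -2*t [assuming t > 0]: now -2*t*log(t) + ∫(2) dt.
Step 2. Evaluate the standard form: now -2*t*log(t) + 2*t.
Answer: -2*t*log(t) + 2*t.


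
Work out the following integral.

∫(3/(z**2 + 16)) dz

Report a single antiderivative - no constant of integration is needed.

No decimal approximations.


Answer: 3*atan(z/4)/4.


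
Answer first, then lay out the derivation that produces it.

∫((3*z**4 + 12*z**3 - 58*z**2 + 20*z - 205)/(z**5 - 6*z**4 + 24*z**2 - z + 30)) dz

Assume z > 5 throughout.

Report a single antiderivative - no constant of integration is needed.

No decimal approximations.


The answer is 5*log(z - 5) + log(z - 3) - 3*log(z + 2) - 4*atan(z).
Step 1. Decompose ∫((3*z**4 + 12*z**3 - 58*z**2 + 20*z - 205)/(z**5 - 6*z**4 + 24*z**2 - z + 30)) dz by partial fractions, (3*z**4 + 12*z**3 - 58*z**2 + 20*z - 205)/(z**5 - 6*z**4 + 24*z**2 - z + 30) = -4/(z**2 + 1) - 3/(z + 2) + 1/(z - 3) + 5/(z - 5): now ∫(5/(z - 5)) dz + ∫(1/(z - 3)) dz + ∫(-3/(z + 2)) dz + ∫(-4/(z**2 + 1)) dz.
Step 2. Evaluate the standard form [assuming z > 3]: now log(z - 3) + ∫(5/(z - 5)) dz + ∫(-3/(z + 2)) dz + ∫(-4/(z**2 + 1)) dz.
Step 3. Evaluate the standard form [assuming z > -2]: now log(z - 3) - 3*log(z + 2) + ∫(5/(z - 5)) dz + ∫(-4/(z**2 + 1)) dz.
Step 4. Evaluate the standard form [assuming z > 5]: now 5*log(z - 5) + log(z - 3) - 3*log(z + 2) + ∫(-4/(z**2 + 1)) dz.
Step 5. Evaluate the standard form: now 5*log(z - 5) + log(z - 3) - 3*log(z + 2) - 4*atan(z).
Answer: 5*log(z - 5) + log(z - 3) - 3*log(z + 2) - 4*atan(z).


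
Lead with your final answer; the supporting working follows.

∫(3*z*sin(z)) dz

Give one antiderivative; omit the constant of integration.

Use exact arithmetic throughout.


The answer is -3*z*cos(z) + 3*sin(z).
Step 1. Integrate ∫(3*z*sin(z)) dz by parts with u = z, dv = (3*sin(z)) dz, so v = -3*cos(z): now -3*z*cos(z) + ∫(3*cos(z)) dz.
Step 2. Evaluate the standard form: now -3*z*cos(z) + 3*sin(z).
Answer: -3*z*cos(z) + 3*sin(z).


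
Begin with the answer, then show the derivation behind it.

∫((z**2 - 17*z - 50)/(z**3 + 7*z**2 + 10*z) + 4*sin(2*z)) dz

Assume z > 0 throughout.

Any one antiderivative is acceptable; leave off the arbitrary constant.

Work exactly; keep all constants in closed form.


The answer is -5*log(z) + 2*log(z + 2) + 4*log(z + 5) - 2*cos(2*z).
Step 1. Rewrite: now ∫((z**2 - 17*z - 50)/(z**3 + 7*z**2 + 10*z)) dz + ∫(4*sin(2*z)) dz.
Step 2. Evaluate the standard form: now -2*cos(2*z) + ∫((z**2 - 17*z - 50)/(z**3 + 7*z**2 + 10*z)) dz.
Step 3. Decompose ∫((z**2 - 17*z - 50)/(z**3 + 7*z**2 + 10*z)) dz by partial fractions, (z**2 - 17*z - 50)/(z**3 + 7*z**2 + 10*z) = 4/(z + 5) + 2/(z + 2) - 5/z: now -2*cos(2*z) + ∫(-5/z) dz + ∫(2/(z + 2)) dz + ∫(4/(z + 5)) dz.
Step 4. Evaluate the standard form [assuming z > -2]: now 2*log(z + 2) - 2*cos(2*z) + ∫(-5/z) dz + ∫(4/(z + 5)) dz.
Step 5. Evaluate the standard form [assuming z > 0]: now -5*log(z) + 2*log(z + 2) - 2*cos(2*z) + ∫(4/(z + 5)) dz.
Step 6. Evaluate the standard form [assuming z > -5]: now -5*log(z) + 2*log(z + 2) + 4*log(z + 5) - 2*cos(2*z).
Answer: -5*log(z) + 2*log(z + 2) + 4*log(z + 5) - 2*cos(2*z).


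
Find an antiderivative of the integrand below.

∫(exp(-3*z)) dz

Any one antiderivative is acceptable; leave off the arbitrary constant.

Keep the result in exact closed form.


Answer: -exp(-3*z)/3.


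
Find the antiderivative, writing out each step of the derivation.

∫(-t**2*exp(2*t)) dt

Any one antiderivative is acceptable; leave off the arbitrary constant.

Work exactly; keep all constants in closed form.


Step 1. Integrate ∫(-t**2*exp(2*t)) dt by parts with u = t**2, dv = (-exp(2*t)) dt, so v = -exp(2*t)/2: now -t**2*exp(2*t)/2 + ∫(t*exp(2*t)) dt.
Step 2. Integrate ∫(t*exp(2*t)) dt by parts with u = t, dv = (exp(2*t)) dt, so v = exp(2*t)/2: now -t**2*exp(2*t)/2 + t*exp(2*t)/2 + ∫(-exp(2*t)/2) dt.
Step 3. Evaluate the standard form: now -t**2*exp(2*t)/2 + t*exp(2*t)/2 - exp(2*t)/4.
Answer: -t**2*exp(2*t)/2 + t*exp(2*t)/2 - exp(2*t)/4.


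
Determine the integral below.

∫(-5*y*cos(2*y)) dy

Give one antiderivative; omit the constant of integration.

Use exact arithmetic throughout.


Answer: -5*y*sin(2*y)/2 - 5*cos(2*y)/4.


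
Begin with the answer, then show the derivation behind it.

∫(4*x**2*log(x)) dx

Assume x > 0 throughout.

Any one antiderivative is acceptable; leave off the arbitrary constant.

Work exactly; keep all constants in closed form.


The answer is 4*x**3*log(x)/3 - 4*x**3/9.
Step 1. Integrate ∫(4*x**2*log(x)) dx by parts with u = log(x), dv = (4*x**2) dx, so v = 4*x**3/3 [assuming x > 0]: now 4*x**3*log(x)/3 + ∫(-4*x**2/3) dx.
Step 2. Evaluate the standard form: now 4*x**3*log(x)/3 - 4*x**3/9.
Answer: 4*x**3*log(x)/3 - 4*x**3/9.


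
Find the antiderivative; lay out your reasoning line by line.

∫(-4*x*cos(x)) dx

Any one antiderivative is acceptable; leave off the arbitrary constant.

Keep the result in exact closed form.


Step 1. Integrate ∫(-4*x*cos(x)) dx by parts with u = x, dv = (-4*cos(x)) dx, so v = -4*sin(x): now -4*x*sin(x) + ∫(4*sin(x)) dx.
Step 2. Evaluate the standard form: now -4*x*sin(x) - 4*cos(x).
Answer: -4*x*sin(x) - 4*cos(x).


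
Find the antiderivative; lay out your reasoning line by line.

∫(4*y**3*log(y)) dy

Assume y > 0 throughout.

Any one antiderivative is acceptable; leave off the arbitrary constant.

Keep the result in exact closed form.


Step 1. Integrate ∫(4*y**3*log(y)) dy by parts with u = log(y), dv = (4*y**3) dy, so v = y**4 [assuming y > 0]: now y**4*log(y) + ∫(-y**3) dy.
Step 2. Evaluate the standard form: now y**4*log(y) - y**4/4.
Answer: y**4*log(y) - y**4/4.


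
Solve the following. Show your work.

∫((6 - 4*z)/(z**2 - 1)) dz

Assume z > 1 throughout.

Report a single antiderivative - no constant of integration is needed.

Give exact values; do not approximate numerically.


Step 1. Decompose ∫((6 - 4*z)/(z**2 - 1)) dz by partial fractions, (6 - 4*z)/(z**2 - 1) = -5/(z + 1) + 1/(z - 1): now ∫(1/(z - 1)) dz + ∫(-5/(z + 1)) dz.
Step 2. Evaluate the standard form [assuming z > -1]: now -5*log(z + 1) + ∫(1/(z - 1)) dz.
Step 3. Evaluate the standard form [assuming z > 1]: now log(z - 1) - 5*log(z + 1).
Answer: log(z - 1) - 5*log(z + 1).


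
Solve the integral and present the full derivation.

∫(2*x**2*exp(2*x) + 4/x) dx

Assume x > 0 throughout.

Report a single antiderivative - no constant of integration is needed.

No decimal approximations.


Step 1. Rewrite: now ∫(4/x) dx + ∫(2*x**2*exp(2*x)) dx.
Step 2. Integrate ∫(2*x**2*exp(2*x)) dx by parts with u = x**2, dv = (2*exp(2*x)) dx, so v = exp(2*x): now x**2*exp(2*x) + ∫(4/x) dx + ∫(-2*x*exp(2*x)) dx.
Step 3. Integrate ∫(-2*x*exp(2*x)) dx by parts with u = x, dv = (-2*exp(2*x)) dx, so v = -exp(2*x): now x**2*exp(2*x) - x*exp(2*x) + ∫(4/x) dx + ∫(exp(2*x)) dx.
Step 4. Evaluate the standard form: now x**2*exp(2*x) - x*exp(2*x) + exp(2*x)/2 + ∫(4/x) dx.
Step 5. Evaluate the standard form [assuming x > 0]: now x**2*exp(2*x) - x*exp(2*x) + exp(2*x)/2 + 4*log(x).
Answer: x**2*exp(2*x) - x*exp(2*x) + exp(2*x)/2 + 4*log(x).


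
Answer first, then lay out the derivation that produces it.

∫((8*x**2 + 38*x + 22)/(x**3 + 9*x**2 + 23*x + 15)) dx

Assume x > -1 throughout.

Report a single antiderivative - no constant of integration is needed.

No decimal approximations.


The answer is -log(x + 1) + 5*log(x + 3) + 4*log(x + 5).
Step 1. Decompose ∫((8*x**2 + 38*x + 22)/(x**3 + 9*x**2 + 23*x + 15)) dx by partial fractions, (8*x**2 + 38*x + 22)/(x**3 + 9*x**2 + 23*x + 15) = 4/(x + 5) + 5/(x + 3) - 1/(x + 1): now ∫(-1/(x + 1)) dx + ∫(5/(x + 3)) dx + ∫(4/(x + 5)) dx.
Step 2. Evaluate the standard form [assuming x > -3]: now 5*log(x + 3) + ∫(-1/(x + 1)) dx + ∫(4/(x + 5)) dx.
Step 3. Evaluate the standard form [assuming x > -1]: now -log(x + 1) + 5*log(x + 3) + ∫(4/(x + 5)) dx.
Step 4. Evaluate the standard form [assuming x > -5]: now -log(x + 1) + 5*log(x + 3) + 4*log(x + 5).
Answer: -log(x + 1) + 5*log(x + 3) + 4*log(x + 5).


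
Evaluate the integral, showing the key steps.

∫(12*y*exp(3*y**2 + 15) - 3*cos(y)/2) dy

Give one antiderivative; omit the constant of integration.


Step 1. Rewrite: now ∫(12*y*exp(3*y**2 + 15)) dy + ∫(-3*cos(y)/2) dy.
Step 2. Evaluate the standard form: now -3*sin(y)/2 + ∫(12*y*exp(3*y**2 + 15)) dy.
Step 3. Substitute u = y**2 + 5, turning ∫(12*y*exp(3*y**2 + 15)) dy into ∫(6*exp(3*u)) du: now -3*sin(y)/2 + ∫(6*exp(3*u)) du.
Step 4. Evaluate the standard form: now 2*exp(3*u) - 3*sin(y)/2.
Step 5. Substitute back u = y**2 + 5: now 2*exp(3*y**2 + 15) - 3*sin(y)/2.
Answer: 2*exp(3*y**2 + 15) - 3*sin(y)/2.


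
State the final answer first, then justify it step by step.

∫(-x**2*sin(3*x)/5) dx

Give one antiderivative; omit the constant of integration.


The answer is x**2*cos(3*x)/15 - 2*x*sin(3*x)/45 - 2*cos(3*x)/135.
Step 1. Integrate ∫(-x**2*sin(3*x)/5) dx by parts with u = x**2, dv = (-sin(3*x)/5) dx, so v = cos(3*x)/15: now x**2*cos(3*x)/15 + ∫(-2*x*cos(3*x)/15) dx.
Step 2. Integrate ∫(-2*x*cos(3*x)/15) dx by parts with u = x, dv = (-2*cos(3*x)/15) dx, so v = -2*sin(3*x)/45: now x**2*cos(3*x)/15 - 2*x*sin(3*x)/45 + ∫(2*sin(3*x)/45) dx.
Step 3. Evaluate the standard form: now x**2*cos(3*x)/15 - 2*x*sin(3*x)/45 - 2*cos(3*x)/135.
Answer: x**2*cos(3*x)/15 - 2*x*sin(3*x)/45 - 2*cos(3*x)/135.


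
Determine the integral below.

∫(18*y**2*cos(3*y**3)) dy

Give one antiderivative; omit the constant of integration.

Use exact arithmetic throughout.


Answer: 2*sin(3*y**3).


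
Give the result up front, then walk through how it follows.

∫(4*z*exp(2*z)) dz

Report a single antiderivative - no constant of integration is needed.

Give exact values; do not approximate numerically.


The answer is 2*z*exp(2*z) - exp(2*z).
Step 1. Integrate ∫(4*z*exp(2*z)) dz by parts with u = z, dv = (4*exp(2*z)) dz, so v = 2*exp(2*z): now 2*z*exp(2*z) + ∫(-2*exp(2*z)) dz.
Step 2. Evaluate the standard form: now 2*z*exp(2*z) - exp(2*z).
Answer: 2*z*exp(2*z) - exp(2*z).


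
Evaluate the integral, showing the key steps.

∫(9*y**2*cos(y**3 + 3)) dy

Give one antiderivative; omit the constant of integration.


Step 1. Substitute u = y**3 + 3, turning ∫(9*y**2*cos(y**3 + 3)) dy into ∫(3*cos(u)) du: now ∫(3*cos(u)) du.
Step 2. Evaluate the standard form: now 3*sin(u).
Step 3. Substitute back u = y**3 + 3: now 3*sin(y**3 + 3).
Answer: 3*sin(y**3 + 3).


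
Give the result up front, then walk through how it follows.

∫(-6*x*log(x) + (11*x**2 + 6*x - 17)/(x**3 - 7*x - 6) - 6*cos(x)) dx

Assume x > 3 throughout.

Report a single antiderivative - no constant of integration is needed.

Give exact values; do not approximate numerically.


The answer is -3*x**2*log(x) + 3*x**2/2 + 5*log(x - 3) + 3*log(x + 1) + 3*log(x + 2) - 6*sin(x).
Step 1. Rewrite: now ∫(-6*x*log(x)) dx + ∫((11*x**2 + 6*x - 17)/(x**3 - 7*x - 6)) dx + ∫(-6*cos(x)) dx.
Step 2. Integrate ∫(-6*x*log(x)) dx by parts with u = log(x), dv = (-6*x) dx, so v = -3*x**2 [assuming x > 0]: now -3*x**2*log(x) + ∫(3*x) dx + ∫((11*x**2 + 6*x - 17)/(x**3 - 7*x - 6)) dx + ∫(-6*cos(x)) dx.
Step 3. Evaluate the standard form: now -3*x**2*log(x) + 3*x**2/2 + ∫((11*x**2 + 6*x - 17)/(x**3 - 7*x - 6)) dx + ∫(-6*cos(x)) dx.
Step 4. Decompose ∫((11*x**2 + 6*x - 17)/(x**3 - 7*x - 6)) dx by partial fractions, (11*x**2 + 6*x - 17)/(x**3 - 7*x - 6) = 3/(x + 2) + 3/(x + 1) + 5/(x - 3): now -3*x**2*log(x) + 3*x**2/2 + ∫(5/(x - 3)) dx + ∫(3/(x + 1)) dx + ∫(3/(x + 2)) dx + ∫(-6*cos(x)) dx.
Step 5. Evaluate the standard form [assuming x > -1]: now -3*x**2*log(x) + 3*x**2/2 + 3*log(x + 1) + ∫(5/(x - 3)) dx + ∫(3/(x + 2)) dx + ∫(-6*cos(x)) dx.
Step 6. Evaluate the standard form [assuming x > 3]: now -3*x**2*log(x) + 3*x**2/2 + 5*log(x - 3) + 3*log(x + 1) + ∫(3/(x + 2)) dx + ∫(-6*cos(x)) dx.
Step 7. Evaluate the standard form [assuming x > -2]: now -3*x**2*log(x) + 3*x**2/2 + 5*log(x - 3) + 3*log(x + 1) + 3*log(x + 2) + ∫(-6*cos(x)) dx.
Step 8. Evaluate the standard form: now -3*x**2*log(x) + 3*x**2/2 + 5*log(x - 3) + 3*log(x + 1) + 3*log(x + 2) - 6*sin(x).
Answer: -3*x**2*log(x) + 3*x**2/2 + 5*log(x - 3) + 3*log(x + 1) + 3*log(x + 2) - 6*sin(x).


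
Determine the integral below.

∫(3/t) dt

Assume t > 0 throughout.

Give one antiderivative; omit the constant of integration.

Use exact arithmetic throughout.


Answer: 3*log(t).


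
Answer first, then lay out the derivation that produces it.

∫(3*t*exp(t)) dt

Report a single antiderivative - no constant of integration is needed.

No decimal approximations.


The answer is 3*t*exp(t) - 3*exp(t).
Step 1. Integrate ∫(3*t*exp(t)) dt by parts with u = t, dv = (3*exp(t)) dt, so v = 3*exp(t): now 3*t*exp(t) + ∫(-3*exp(t)) dt.
Step 2. Evaluate the standard form: now 3*t*exp(t) - 3*exp(t).
Answer: 3*t*exp(t) - 3*exp(t).


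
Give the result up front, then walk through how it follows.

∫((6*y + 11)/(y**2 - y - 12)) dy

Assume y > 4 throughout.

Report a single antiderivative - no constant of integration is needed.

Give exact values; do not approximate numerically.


The answer is 5*log(y - 4) + log(y + 3).
Step 1. Decompose ∫((6*y + 11)/(y**2 - y - 12)) dy by partial fractions, (6*y + 11)/(y**2 - y - 12) = 1/(y + 3) + 5/(y - 4): now ∫(5/(y - 4)) dy + ∫(1/(y + 3)) dy.
Step 2. Evaluate the standard form [assuming y > -3]: now log(y + 3) + ∫(5/(y - 4)) dy.
Step 3. Evaluate the standard form [assuming y > 4]: now 5*log(y - 4) + log(y + 3).
Answer: 5*log(y - 4) + log(y + 3).


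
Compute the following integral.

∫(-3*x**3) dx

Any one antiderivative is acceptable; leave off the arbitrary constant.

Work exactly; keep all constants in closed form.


Answer: -3*x**4/4.


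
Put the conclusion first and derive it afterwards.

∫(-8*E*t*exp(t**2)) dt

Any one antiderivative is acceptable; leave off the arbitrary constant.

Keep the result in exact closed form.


The answer is -4*exp(t**2 + 1).
Step 1. Substitute u = t**2 + 1, turning ∫(-8*E*t*exp(t**2)) dt into ∫(-4*exp(u)) du: now ∫(-4*exp(u)) du.
Step 2. Evaluate the standard form: now -4*exp(u).
Step 3. Substitute back u = t**2 + 1: now -4*exp(t**2 + 1).
Answer: -4*exp(t**2 + 1).


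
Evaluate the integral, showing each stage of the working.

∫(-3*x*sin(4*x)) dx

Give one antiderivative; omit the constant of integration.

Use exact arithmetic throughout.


Step 1. Integrate ∫(-3*x*sin(4*x)) dx by parts with u = x, dv = (-3*sin(4*x)) dx, so v = 3*cos(4*x)/4: now 3*x*cos(4*x)/4 + ∫(-3*cos(4*x)/4) dx.
Step 2. Evaluate the standard form: now 3*x*cos(4*x)/4 - 3*sin(4*x)/16.
Answer: 3*x*cos(4*x)/4 - 3*sin(4*x)/16.


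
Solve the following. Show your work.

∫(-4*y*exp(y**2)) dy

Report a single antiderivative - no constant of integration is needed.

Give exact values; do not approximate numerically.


Step 1. Substitute u = y**2, turning ∫(-4*y*exp(y**2)) dy into ∫(-2*exp(u)) du: now ∫(-2*exp(u)) du.
Step 2. Evaluate the standard form: now -2*exp(u).
Step 3. Substitute back u = y**2: now -2*exp(y**2).
Answer: -2*exp(y**2).


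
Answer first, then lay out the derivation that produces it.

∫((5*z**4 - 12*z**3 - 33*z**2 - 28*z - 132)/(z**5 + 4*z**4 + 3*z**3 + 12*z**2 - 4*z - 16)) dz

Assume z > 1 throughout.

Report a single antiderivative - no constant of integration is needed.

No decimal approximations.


The answer is -4*log(z - 1) + 4*log(z + 1) + 5*log(z + 4) - 2*atan(z/2).
Step 1. Decompose ∫((5*z**4 - 12*z**3 - 33*z**2 - 28*z - 132)/(z**5 + 4*z**4 + 3*z**3 + 12*z**2 - 4*z - 16)) dz by partial fractions, (5*z**4 - 12*z**3 - 33*z**2 - 28*z - 132)/(z**5 + 4*z**4 + 3*z**3 + 12*z**2 - 4*z - 16) = -4/(z**2 + 4) + 5/(z + 4) + 4/(z + 1) - 4/(z - 1): now ∫(-4/(z - 1)) dz + ∫(4/(z + 1)) dz + ∫(5/(z + 4)) dz + ∫(-4/(z**2 + 4)) dz.
Step 2. Evaluate the standard form [assuming z > 1]: now -4*log(z - 1) + ∫(4/(z + 1)) dz + ∫(5/(z + 4)) dz + ∫(-4/(z**2 + 4)) dz.
Step 3. Evaluate the standard form [assuming z > -1]: now -4*log(z - 1) + 4*log(z + 1) + ∫(5/(z + 4)) dz + ∫(-4/(z**2 + 4)) dz.
Step 4. Evaluate the standard form [assuming z > -4]: now -4*log(z - 1) + 4*log(z + 1) + 5*log(z + 4) + ∫(-4/(z**2 + 4)) dz.
Step 5. Evaluate the standard form: now -4*log(z - 1) + 4*log(z + 1) + 5*log(z + 4) - 2*atan(z/2).
Answer: -4*log(z - 1) + 4*log(z + 1) + 5*log(z + 4) - 2*atan(z/2).


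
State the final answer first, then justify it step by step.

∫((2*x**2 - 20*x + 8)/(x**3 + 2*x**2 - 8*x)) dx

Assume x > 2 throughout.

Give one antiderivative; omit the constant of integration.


The answer is -log(x) - 2*log(x - 2) + 5*log(x + 4).
Step 1. Decompose ∫((2*x**2 - 20*x + 8)/(x**3 + 2*x**2 - 8*x)) dx by partial fractions, (2*x**2 - 20*x + 8)/(x**3 + 2*x**2 - 8*x) = 5/(x + 4) - 2/(x - 2) - 1/x: now ∫(-1/x) dx + ∫(-2/(x - 2)) dx + ∫(5/(x + 4)) dx.
Step 2. Evaluate the standard form [assuming x > 0]: now -log(x) + ∫(-2/(x - 2)) dx + ∫(5/(x + 4)) dx.
Step 3. Evaluate the standard form [assuming x > 2]: now -log(x) - 2*log(x - 2) + ∫(5/(x + 4)) dx.
Step 4. Evaluate the standard form [assuming x > -4]: now -log(x) - 2*log(x - 2) + 5*log(x + 4).
Answer: -log(x) - 2*log(x - 2) + 5*log(x + 4).


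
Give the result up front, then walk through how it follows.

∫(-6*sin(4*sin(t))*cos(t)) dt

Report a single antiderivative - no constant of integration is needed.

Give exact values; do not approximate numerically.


The answer is 3*cos(4*sin(t))/2.
Step 1. Substitute u = sin(t), turning ∫(-6*sin(4*sin(t))*cos(t)) dt into ∫(-6*sin(4*u)) du: now ∫(-6*sin(4*u)) du.
Step 2. Evaluate the standard form: now 3*cos(4*u)/2.
Step 3. Substitute back u = sin(t): now 3*cos(4*sin(t))/2.
Answer: 3*cos(4*sin(t))/2.


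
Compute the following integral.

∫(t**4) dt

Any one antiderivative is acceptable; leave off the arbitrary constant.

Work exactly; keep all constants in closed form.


Answer: t**5/5.


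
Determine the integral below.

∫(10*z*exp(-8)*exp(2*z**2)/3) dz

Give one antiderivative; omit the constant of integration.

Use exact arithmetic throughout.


Answer: 5*exp(2*z**2 - 8)/6.


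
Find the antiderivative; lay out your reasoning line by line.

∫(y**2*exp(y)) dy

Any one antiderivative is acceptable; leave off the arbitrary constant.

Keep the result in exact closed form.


Step 1. Integrate ∫(y**2*exp(y)) dy by parts with u = y**2, dv = (exp(y)) dy, so v = exp(y): now y**2*exp(y) + ∫(-2*y*exp(y)) dy.
Step 2. Integrate ∫(-2*y*exp(y)) dy by parts with u = y, dv = (-2*exp(y)) dy, so v = -2*exp(y): now y**2*exp(y) - 2*y*exp(y) + ∫(2*exp(y)) dy.
Step 3. Evaluate the standard form: now y**2*exp(y) - 2*y*exp(y) + 2*exp(y).
Answer: y**2*exp(y) - 2*y*exp(y) + 2*exp(y).


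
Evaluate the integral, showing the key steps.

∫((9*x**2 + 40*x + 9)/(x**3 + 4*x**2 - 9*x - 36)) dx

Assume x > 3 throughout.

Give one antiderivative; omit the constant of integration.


Step 1. Decompose ∫((9*x**2 + 40*x + 9)/(x**3 + 4*x**2 - 9*x - 36)) dx by partial fractions, (9*x**2 + 40*x + 9)/(x**3 + 4*x**2 - 9*x - 36) = -1/(x + 4) + 5/(x + 3) + 5/(x - 3): now ∫(5/(x - 3)) dx + ∫(5/(x + 3)) dx + ∫(-1/(x + 4)) dx.
Step 2. Evaluate the standard form [assuming x > -4]: now -log(x + 4) + ∫(5/(x - 3)) dx + ∫(5/(x + 3)) dx.
Step 3. Evaluate the standard form [assuming x > 3]: now 5*log(x - 3) - log(x + 4) + ∫(5/(x + 3)) dx.
Step 4. Evaluate the standard form [assuming x > -3]: now 5*log(x - 3) + 5*log(x + 3) - log(x + 4).
Answer: 5*log(x - 3) + 5*log(x + 3) - log(x + 4).


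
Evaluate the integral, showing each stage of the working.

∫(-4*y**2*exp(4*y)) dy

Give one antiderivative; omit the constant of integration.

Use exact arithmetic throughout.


Step 1. Integrate ∫(-4*y**2*exp(4*y)) dy by parts with u = y**2, dv = (-4*exp(4*y)) dy, so v = -exp(4*y): now -y**2*exp(4*y) + ∫(2*y*exp(4*y)) dy.
Step 2. Integrate ∫(2*y*exp(4*y)) dy by parts with u = y, dv = (2*exp(4*y)) dy, so v = exp(4*y)/2: now -y**2*exp(4*y) + y*exp(4*y)/2 + ∫(-exp(4*y)/2) dy.
Step 3. Evaluate the standard form: now -y**2*exp(4*y) + y*exp(4*y)/2 - exp(4*y)/8.
Answer: -y**2*exp(4*y) + y*exp(4*y)/2 - exp(4*y)/8.


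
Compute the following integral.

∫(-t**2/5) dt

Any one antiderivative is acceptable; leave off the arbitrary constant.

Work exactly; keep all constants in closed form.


Answer: -t**3/15.


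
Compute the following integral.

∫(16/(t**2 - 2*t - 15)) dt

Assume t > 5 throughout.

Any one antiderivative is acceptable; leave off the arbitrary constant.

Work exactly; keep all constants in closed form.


Answer: 2*log(t - 5) - 2*log(t + 3).


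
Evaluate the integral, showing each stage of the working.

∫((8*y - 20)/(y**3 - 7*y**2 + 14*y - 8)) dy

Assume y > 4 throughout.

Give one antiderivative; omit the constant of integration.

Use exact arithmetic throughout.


Step 1. Decompose ∫((8*y - 20)/(y**3 - 7*y**2 + 14*y - 8)) dy by partial fractions, (8*y - 20)/(y**3 - 7*y**2 + 14*y - 8) = -4/(y - 1) + 2/(y - 2) + 2/(y - 4): now ∫(2/(y - 4)) dy + ∫(2/(y - 2)) dy + ∫(-4/(y - 1)) dy.
Step 2. Evaluate the standard form [assuming y > 1]: now -4*log(y - 1) + ∫(2/(y - 4)) dy + ∫(2/(y - 2)) dy.
Step 3. Evaluate the standard form [assuming y > 4]: now 2*log(y - 4) - 4*log(y - 1) + ∫(2/(y - 2)) dy.
Step 4. Evaluate the standard form [assuming y > 2]: now 2*log(y - 4) + 2*log(y - 2) - 4*log(y - 1).
Answer: 2*log(y - 4) + 2*log(y - 2) - 4*log(y - 1).
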